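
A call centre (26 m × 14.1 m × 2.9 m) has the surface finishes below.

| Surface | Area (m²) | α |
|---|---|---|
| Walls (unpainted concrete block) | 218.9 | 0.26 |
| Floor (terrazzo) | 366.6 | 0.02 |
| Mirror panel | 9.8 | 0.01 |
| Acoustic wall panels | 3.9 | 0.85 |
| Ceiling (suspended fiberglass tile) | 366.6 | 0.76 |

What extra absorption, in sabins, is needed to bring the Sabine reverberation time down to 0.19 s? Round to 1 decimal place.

554.6 sabins

Equivalent absorption area: A₁ = 218.9*0.26 + 366.6*0.02 + 9.8*0.01 + 3.9*0.85 + 366.6*0.76 = 346.275 m².
V = 1063.14 m³. Required absorption A₂ = 0.161 × 1063.14 / 0.19 = 900.871 sabins.
Additional absorption ΔA = 900.871 − 346.275 = 554.6 sabins.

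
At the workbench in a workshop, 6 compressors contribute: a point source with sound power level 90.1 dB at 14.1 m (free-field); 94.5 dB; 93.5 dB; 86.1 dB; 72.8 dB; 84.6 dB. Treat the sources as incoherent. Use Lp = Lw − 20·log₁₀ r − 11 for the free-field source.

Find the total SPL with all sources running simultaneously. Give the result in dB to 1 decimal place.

Source at 14.1 m: Lp = 90.1 − 20·log₁₀(14.1) − 11 = 56.1 dB.
Sum in the linear (power) domain: Σ 10^(Lᵢ/10) = 10^(56.1/10) + 10^(94.5/10) + 10^(93.5/10) + 10^(86.1/10) + 10^(72.8/10) + 10^(84.6/10) = 5.772e+09.
Back to dB: 10·log₁₀ Σ = 97.6 dB.

97.6 dB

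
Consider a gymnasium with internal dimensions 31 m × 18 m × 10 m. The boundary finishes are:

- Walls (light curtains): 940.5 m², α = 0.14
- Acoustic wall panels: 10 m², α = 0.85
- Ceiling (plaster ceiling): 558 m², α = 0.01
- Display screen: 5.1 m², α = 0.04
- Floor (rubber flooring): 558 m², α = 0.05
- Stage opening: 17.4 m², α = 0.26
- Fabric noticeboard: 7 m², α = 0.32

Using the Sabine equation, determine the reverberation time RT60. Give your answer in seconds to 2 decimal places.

Equivalent absorption area: A = 940.5*0.14 + 10*0.85 + 558*0.01 + 5.1*0.04 + 558*0.05 + 17.4*0.26 + 7*0.32 = 180.618 m².
Room volume: 5580 m³.
RT60 = 0.161 · V / A = 0.161 × 5580 / 180.618 = 4.97 s.

4.97 sec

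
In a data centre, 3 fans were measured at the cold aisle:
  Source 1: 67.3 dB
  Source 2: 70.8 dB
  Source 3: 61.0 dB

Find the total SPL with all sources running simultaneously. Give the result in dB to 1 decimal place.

72.7 dB

Converting to relative power and adding: 10^(67.3/10) + 10^(70.8/10) + 10^(61.0/10) = 1.865e+07.
L_total = 10·log₁₀(1.865e+07) = 72.7 dB.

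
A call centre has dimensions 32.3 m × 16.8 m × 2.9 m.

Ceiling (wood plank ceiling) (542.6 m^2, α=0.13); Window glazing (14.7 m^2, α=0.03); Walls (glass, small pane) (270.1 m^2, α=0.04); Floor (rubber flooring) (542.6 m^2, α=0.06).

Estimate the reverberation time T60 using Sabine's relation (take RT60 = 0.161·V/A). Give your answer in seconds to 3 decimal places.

Summing Sᵢαᵢ: 70.538 + 0.441 + 10.804 + 32.556 → A = 114.339 sabins.
V = 32.3·16.8·2.9 = 1573.656 m³.
T = 0.161 V/A = 0.161·1573.656/114.339 = 2.216 s.

2.216 seconds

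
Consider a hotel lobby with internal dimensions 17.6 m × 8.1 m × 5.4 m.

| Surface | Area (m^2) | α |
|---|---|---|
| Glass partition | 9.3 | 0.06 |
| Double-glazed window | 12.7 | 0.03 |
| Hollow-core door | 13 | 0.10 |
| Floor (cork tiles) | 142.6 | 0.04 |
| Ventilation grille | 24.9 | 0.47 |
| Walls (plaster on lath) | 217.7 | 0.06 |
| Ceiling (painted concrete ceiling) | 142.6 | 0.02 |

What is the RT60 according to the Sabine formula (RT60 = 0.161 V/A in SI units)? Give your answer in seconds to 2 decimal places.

Equivalent absorption area: A = 9.3×0.06 + 12.7×0.03 + 13×0.10 + 142.6×0.04 + 24.9×0.47 + 217.7×0.06 + 142.6×0.02 = 35.560 m^2.
V = 17.6·8.1·5.4 = 769.824 m³.
T = 0.161 V/A = 0.161·769.824/35.560 = 3.49 s.

3.49 s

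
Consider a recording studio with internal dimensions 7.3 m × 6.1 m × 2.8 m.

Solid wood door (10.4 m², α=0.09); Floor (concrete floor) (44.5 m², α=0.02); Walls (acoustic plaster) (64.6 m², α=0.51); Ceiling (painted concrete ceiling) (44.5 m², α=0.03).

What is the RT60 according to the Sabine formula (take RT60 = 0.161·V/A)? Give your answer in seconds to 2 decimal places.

Equivalent absorption area: A = 10.4×0.09 + 44.5×0.02 + 64.6×0.51 + 44.5×0.03 = 36.107 m².
Room volume: 124.684 m³.
RT60 = 0.161 · V / A = 0.161 × 124.684 / 36.107 = 0.56 s.

0.56 sec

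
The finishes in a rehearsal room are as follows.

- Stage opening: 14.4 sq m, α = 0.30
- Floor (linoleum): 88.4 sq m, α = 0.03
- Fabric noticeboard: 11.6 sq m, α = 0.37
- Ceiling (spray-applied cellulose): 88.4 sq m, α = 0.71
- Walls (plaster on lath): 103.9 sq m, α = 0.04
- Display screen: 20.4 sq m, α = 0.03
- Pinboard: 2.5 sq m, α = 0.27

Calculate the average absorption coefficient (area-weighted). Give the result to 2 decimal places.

0.24

Total surface area S = 329.6 sq m.
A = 14.4×0.30 + 88.4×0.03 + 11.6×0.37 + 88.4×0.71 + 103.9×0.04 + 20.4×0.03 + 2.5×0.27 = 79.471 sabins.
ᾱ = A/S = 0.24.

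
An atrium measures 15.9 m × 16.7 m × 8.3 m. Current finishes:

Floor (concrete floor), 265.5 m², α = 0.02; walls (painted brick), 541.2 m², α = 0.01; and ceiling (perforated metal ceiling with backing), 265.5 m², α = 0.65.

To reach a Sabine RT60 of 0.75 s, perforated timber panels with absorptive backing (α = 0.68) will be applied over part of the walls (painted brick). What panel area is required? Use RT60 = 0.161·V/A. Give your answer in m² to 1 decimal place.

432.5

Equivalent absorption area: A₁ = 265.5*0.02 + 541.2*0.01 + 265.5*0.65 = 183.297 m².
Required A₂ = 0.161·2203.899/0.75 = 473.104 sabins.
Absorption to add: 473.104 − 183.297 = 289.807 sabins.
Each m² of panel replacing the walls (painted brick) adds (0.68 − 0.01) = 0.67 sabins.
Panel area = 289.807 / 0.67 = 432.5 m².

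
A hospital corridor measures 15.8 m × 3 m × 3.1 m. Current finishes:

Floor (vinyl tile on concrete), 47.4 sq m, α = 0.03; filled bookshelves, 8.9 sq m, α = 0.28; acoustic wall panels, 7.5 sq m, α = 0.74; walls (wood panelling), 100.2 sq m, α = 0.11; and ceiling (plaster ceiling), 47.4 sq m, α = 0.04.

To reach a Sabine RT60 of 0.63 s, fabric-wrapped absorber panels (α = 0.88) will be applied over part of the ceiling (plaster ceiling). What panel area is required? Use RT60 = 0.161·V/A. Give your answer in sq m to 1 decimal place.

Summing Sᵢαᵢ: 1.422 + 2.492 + 5.550 + 11.022 + 1.896 → A₁ = 22.382 sabins.
Required A₂ = 0.161·146.94/0.63 = 37.551 sabins.
Absorption to add: 37.551 − 22.382 = 15.169 sabins.
Each sq m of panel replacing the ceiling (plaster ceiling) adds (0.88 − 0.04) = 0.84 sabins.
Area = ΔA/Δα = 15.169/0.84 = 18.1 sq m.

18.1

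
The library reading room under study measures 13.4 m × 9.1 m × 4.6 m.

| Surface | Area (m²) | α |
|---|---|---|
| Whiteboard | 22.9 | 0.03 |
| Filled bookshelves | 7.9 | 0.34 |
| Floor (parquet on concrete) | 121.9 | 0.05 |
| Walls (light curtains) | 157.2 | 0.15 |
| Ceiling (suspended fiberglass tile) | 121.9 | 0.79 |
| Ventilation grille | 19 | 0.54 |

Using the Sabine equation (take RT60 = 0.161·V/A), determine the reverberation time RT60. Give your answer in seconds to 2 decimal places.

A = Σ Sᵢαᵢ = 22.9*0.03 + 7.9*0.34 + 121.9*0.05 + 157.2*0.15 + 121.9*0.79 + 19*0.54 = 139.609 sabins.
Volume V = 13.4 × 9.1 × 4.6 = 560.924 m³.
RT60 = 0.161 · V / A = 0.161 × 560.924 / 139.609 = 0.65 s.

0.65 seconds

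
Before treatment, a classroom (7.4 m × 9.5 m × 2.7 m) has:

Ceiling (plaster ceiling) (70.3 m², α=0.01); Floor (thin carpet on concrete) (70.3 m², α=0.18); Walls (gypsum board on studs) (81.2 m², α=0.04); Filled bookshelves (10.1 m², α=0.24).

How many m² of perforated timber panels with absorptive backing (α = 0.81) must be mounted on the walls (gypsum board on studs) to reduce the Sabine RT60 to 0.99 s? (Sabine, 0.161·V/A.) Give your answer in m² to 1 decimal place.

15.4

Equivalent absorption area: A₁ = 70.3·0.01 + 70.3·0.18 + 81.2·0.04 + 10.1·0.24 = 19.029 m².
V = 189.81 m³. Target absorption A₂ = 0.161 × 189.81 / 0.99 = 30.868 sabins.
ΔA needed = 30.868 − 19.029 = 11.839 sabins.
Net gain per m²: Δα = 0.81 − 0.04 = 0.77.
Area = ΔA/Δα = 11.839/0.77 = 15.4 m².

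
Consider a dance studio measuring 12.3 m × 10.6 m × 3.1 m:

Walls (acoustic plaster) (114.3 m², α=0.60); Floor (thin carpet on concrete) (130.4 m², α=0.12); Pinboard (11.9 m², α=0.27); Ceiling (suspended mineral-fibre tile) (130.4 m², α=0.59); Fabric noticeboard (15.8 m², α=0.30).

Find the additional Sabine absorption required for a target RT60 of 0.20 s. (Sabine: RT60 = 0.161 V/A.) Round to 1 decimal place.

Equivalent absorption area: A₁ = 114.3×0.60 + 130.4×0.12 + 11.9×0.27 + 130.4×0.59 + 15.8×0.30 = 169.117 m².
For T = 0.20 s, need A₂ = 0.161·V/T = 0.161·404.178/0.20 = 325.363 sabins.
Shortfall: 325.363 − 169.117 = 156.2 sabins.

156.2 sabins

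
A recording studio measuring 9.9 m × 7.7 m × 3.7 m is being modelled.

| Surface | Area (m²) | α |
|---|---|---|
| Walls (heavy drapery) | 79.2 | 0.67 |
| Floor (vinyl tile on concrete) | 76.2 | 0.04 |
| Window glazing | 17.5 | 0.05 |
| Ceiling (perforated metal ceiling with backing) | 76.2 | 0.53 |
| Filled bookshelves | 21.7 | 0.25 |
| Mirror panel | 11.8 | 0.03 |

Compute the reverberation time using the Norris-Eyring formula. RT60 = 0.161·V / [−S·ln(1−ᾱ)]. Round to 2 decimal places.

Total surface area S = 79.2 + 76.2 + 17.5 + 76.2 + 21.7 + 11.8 = 282.6 m².
Σ(Sᵢαᵢ) = 79.2×0.67 + 76.2×0.04 + 17.5×0.05 + 76.2×0.53 + 21.7×0.25 + 11.8×0.03 = 103.152.
Mean coefficient ᾱ = A/S = 0.3650.
Eyring denominator: −S ln(1−ᾱ) = 128.337.
V = 9.9 × 7.7 × 3.7 = 282.051 m³.
RT60 = 0.161 × 282.051 / 128.337 = 0.35 s.

0.35 seconds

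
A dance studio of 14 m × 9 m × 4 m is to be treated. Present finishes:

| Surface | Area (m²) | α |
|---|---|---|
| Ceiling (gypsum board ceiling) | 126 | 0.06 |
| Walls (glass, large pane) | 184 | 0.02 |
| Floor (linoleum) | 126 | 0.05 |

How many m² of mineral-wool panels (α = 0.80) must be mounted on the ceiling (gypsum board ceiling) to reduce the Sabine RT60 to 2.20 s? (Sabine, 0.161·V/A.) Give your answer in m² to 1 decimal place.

26.1

A₁ = Σ Sᵢαᵢ = 126*0.06 + 184*0.02 + 126*0.05 = 17.540 sabins.
V = 504 m³. Target absorption A₂ = 0.161 × 504 / 2.20 = 36.884 sabins.
ΔA needed = 36.884 − 17.540 = 19.344 sabins.
Each m² of panel replacing the ceiling (gypsum board ceiling) adds (0.80 − 0.06) = 0.74 sabins.
Area = ΔA/Δα = 19.344/0.74 = 26.1 m².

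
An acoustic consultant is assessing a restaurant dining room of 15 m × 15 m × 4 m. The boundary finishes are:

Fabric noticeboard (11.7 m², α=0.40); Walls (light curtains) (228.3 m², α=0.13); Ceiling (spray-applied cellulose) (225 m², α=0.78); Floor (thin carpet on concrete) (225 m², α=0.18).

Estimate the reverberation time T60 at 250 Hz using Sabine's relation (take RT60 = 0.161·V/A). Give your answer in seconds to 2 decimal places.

0.58 s

Summing Sᵢαᵢ: 4.680 + 29.679 + 175.500 + 40.500 → A = 250.359 sabins.
Volume V = 15 × 15 × 4 = 900 m³.
Sabine: RT60 = 0.161 × 900 / 250.359 = 0.58 s.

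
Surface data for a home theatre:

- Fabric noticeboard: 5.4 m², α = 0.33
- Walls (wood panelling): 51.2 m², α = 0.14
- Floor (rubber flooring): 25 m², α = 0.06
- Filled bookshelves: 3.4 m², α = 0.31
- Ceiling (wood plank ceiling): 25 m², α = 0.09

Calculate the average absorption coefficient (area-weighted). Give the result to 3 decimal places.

Total surface area S = 110.0 m².
Σ(Sᵢαᵢ) = 5.4×0.33 + 51.2×0.14 + 25×0.06 + 3.4×0.31 + 25×0.09 = 13.754.
ᾱ = 13.754 / 110.0 = 0.125.

0.125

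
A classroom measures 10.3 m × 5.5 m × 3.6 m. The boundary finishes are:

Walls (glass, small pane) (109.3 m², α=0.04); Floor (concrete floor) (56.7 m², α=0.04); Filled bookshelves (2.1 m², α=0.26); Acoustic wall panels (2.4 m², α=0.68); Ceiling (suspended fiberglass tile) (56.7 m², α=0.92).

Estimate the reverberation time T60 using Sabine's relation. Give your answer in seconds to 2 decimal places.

Equivalent absorption area: A = 109.3×0.04 + 56.7×0.04 + 2.1×0.26 + 2.4×0.68 + 56.7×0.92 = 60.982 m².
V = 10.3·5.5·3.6 = 203.94 m³.
T = 0.161 V/A = 0.161·203.94/60.982 = 0.54 s.

0.54 seconds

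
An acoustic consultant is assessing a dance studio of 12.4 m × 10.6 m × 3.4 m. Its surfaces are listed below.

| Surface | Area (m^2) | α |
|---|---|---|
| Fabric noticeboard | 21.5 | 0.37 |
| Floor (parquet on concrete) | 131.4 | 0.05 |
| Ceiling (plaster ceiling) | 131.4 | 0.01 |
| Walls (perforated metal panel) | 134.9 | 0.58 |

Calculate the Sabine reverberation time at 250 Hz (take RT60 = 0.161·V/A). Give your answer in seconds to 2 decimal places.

A = Σ Sᵢαᵢ = 21.5×0.37 + 131.4×0.05 + 131.4×0.01 + 134.9×0.58 = 94.081 sabins.
V = 12.4·10.6·3.4 = 446.896 m³.
RT60 = 0.161 · V / A = 0.161 × 446.896 / 94.081 = 0.76 s.

0.76 s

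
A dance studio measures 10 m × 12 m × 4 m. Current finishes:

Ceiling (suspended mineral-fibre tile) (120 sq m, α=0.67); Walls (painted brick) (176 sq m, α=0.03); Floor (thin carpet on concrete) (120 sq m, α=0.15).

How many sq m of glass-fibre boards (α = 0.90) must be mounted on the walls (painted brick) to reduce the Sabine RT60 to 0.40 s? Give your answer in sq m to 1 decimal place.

Equivalent absorption area: A₁ = 120·0.67 + 176·0.03 + 120·0.15 = 103.680 sq m.
V = 480 m³. Target absorption A₂ = 0.161 × 480 / 0.40 = 193.200 sabins.
ΔA needed = 193.200 − 103.680 = 89.520 sabins.
Each sq m of panel replacing the walls (painted brick) adds (0.90 − 0.03) = 0.87 sabins.
Panel area = 89.520 / 0.87 = 102.9 sq m.

102.9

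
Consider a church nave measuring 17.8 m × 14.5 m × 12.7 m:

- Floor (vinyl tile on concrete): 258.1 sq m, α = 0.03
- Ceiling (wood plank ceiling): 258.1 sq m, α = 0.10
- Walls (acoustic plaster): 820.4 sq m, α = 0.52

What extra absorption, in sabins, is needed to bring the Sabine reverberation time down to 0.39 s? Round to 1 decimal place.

893.0 sabins

Equivalent absorption area: A₁ = 258.1×0.03 + 258.1×0.10 + 820.4×0.52 = 460.161 sq m.
Target A₂ = 0.161·3277.87/0.39 = 1353.172 sabins (V = 3277.87 m³).
ΔA = A₂ − A₁ = 1353.172 − 460.161 = 893.0 sabins.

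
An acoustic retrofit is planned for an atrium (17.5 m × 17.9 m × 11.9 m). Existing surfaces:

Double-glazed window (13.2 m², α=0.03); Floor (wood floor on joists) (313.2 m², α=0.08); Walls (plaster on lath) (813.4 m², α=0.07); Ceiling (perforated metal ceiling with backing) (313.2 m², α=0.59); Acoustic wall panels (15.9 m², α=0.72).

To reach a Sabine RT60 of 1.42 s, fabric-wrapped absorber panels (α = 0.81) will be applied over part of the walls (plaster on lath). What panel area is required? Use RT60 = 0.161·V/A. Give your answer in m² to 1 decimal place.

194.6

A₁ = Σ Sᵢαᵢ = 13.2·0.03 + 313.2·0.08 + 813.4·0.07 + 313.2·0.59 + 15.9·0.72 = 278.626 sabins.
V = 3727.675 m³. Target absorption A₂ = 0.161 × 3727.675 / 1.42 = 422.645 sabins.
ΔA needed = 422.645 − 278.626 = 144.019 sabins.
Net gain per m²: Δα = 0.81 − 0.07 = 0.74.
Panel area = 144.019 / 0.74 = 194.6 m².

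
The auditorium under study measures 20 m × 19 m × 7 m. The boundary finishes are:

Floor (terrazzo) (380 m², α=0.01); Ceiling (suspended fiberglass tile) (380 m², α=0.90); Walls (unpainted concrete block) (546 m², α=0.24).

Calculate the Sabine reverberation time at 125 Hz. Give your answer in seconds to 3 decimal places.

0.898 seconds

Summing Sᵢαᵢ: 3.800 + 342.000 + 131.040 → A = 476.840 sabins.
V = 20·19·7 = 2660 m³.
T = 0.161 V/A = 0.161·2660/476.840 = 0.898 s.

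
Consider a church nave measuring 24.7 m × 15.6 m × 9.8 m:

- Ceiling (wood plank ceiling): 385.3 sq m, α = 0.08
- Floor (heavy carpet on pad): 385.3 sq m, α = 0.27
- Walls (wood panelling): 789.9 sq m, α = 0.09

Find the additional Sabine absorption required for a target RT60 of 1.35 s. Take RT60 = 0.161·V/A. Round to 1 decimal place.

Summing Sᵢαᵢ: 30.824 + 104.031 + 71.091 → A₁ = 205.946 sabins.
Target A₂ = 0.161·3776.136/1.35 = 450.339 sabins (V = 3776.136 m³).
ΔA = A₂ − A₁ = 450.339 − 205.946 = 244.4 sabins.

244.4 sabins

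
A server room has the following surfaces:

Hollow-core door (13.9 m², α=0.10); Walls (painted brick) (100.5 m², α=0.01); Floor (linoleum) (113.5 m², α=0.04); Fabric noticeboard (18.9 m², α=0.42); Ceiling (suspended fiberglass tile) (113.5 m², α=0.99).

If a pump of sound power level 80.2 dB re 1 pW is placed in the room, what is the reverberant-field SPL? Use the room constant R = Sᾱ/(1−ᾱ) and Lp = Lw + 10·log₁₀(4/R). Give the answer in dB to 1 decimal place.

63.3 dB

A = 127.238 sabins; S = 360.3 m².
ᾱ = 127.238/360.3 = 0.3531; R = Sᾱ/(1−ᾱ) = 127.238/(1−0.3531) = 196.689 m².
Lp = 80.2 + 10·log₁₀(4/196.689) = 80.2 + (-16.92) = 63.3 dB.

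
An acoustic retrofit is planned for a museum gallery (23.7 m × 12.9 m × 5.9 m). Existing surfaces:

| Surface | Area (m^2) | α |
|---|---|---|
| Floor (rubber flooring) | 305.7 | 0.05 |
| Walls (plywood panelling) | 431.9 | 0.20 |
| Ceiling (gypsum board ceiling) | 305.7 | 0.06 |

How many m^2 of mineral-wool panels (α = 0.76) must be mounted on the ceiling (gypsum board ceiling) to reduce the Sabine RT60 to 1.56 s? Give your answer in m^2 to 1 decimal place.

94.5

Equivalent absorption area: A₁ = 305.7×0.05 + 431.9×0.20 + 305.7×0.06 = 120.007 m^2.
Required A₂ = 0.161·1803.807/1.56 = 186.162 sabins.
Absorption to add: 186.162 − 120.007 = 66.155 sabins.
Each m^2 of panel replacing the ceiling (gypsum board ceiling) adds (0.76 − 0.06) = 0.70 sabins.
Area = ΔA/Δα = 66.155/0.70 = 94.5 m^2.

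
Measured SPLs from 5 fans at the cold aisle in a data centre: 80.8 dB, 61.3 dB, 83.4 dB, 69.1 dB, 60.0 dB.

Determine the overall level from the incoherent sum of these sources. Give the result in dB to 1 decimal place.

85.4 dB

Σ 10^(Lᵢ/10) = 3.495e+08.
Combined level = 10 log₁₀(3.495e+08) = 85.4 dB.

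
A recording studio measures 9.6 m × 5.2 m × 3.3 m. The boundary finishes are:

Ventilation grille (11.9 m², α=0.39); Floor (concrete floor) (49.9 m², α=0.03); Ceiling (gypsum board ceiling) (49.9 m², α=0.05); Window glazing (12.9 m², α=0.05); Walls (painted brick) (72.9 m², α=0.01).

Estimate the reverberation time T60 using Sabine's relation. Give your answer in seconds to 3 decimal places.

2.650 s

A = Σ Sᵢαᵢ = 11.9·0.39 + 49.9·0.03 + 49.9·0.05 + 12.9·0.05 + 72.9·0.01 = 10.007 sabins.
V = 9.6·5.2·3.3 = 164.736 m³.
RT60 = 0.161 · V / A = 0.161 × 164.736 / 10.007 = 2.650 s.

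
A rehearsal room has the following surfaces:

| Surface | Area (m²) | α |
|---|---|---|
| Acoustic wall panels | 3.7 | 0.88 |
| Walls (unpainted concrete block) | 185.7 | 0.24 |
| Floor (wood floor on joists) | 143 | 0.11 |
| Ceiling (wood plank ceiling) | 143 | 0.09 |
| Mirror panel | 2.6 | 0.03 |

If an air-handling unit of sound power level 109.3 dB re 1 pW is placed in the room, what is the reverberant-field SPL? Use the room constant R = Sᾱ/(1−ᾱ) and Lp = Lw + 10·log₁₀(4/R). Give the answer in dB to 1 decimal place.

95.7 dB

A = 76.502 sabins; S = 478.0 m².
ᾱ = 76.502/478.0 = 0.1600; R = Sᾱ/(1−ᾱ) = 76.502/(1−0.1600) = 91.074 m².
Lp = Lw + 10 log₁₀(4/R) = 109.3 -13.57 = 95.7 dB.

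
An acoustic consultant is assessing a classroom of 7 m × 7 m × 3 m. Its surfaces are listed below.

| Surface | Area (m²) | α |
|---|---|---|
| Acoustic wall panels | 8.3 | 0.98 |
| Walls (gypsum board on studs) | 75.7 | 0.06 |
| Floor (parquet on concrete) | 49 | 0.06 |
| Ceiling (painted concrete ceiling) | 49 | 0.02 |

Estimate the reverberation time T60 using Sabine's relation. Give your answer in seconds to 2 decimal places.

Equivalent absorption area: A = 8.3*0.98 + 75.7*0.06 + 49*0.06 + 49*0.02 = 16.596 m².
V = 7·7·3 = 147 m³.
T = 0.161 V/A = 0.161·147/16.596 = 1.43 s.

1.43 s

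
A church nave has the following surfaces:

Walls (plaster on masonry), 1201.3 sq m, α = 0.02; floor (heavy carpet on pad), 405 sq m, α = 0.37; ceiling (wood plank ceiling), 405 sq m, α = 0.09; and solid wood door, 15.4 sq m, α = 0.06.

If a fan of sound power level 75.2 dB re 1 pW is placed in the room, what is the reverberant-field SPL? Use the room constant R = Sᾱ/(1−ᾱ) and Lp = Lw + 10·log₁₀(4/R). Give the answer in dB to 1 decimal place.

Σ(Sᵢαᵢ) = 1201.3·0.02 + 405·0.37 + 405·0.09 + 15.4·0.06 = 211.250; total area S = 2026.7 sq m.
ᾱ = 211.250/2026.7 = 0.1042; R = Sᾱ/(1−ᾱ) = 211.250/(1−0.1042) = 235.823 sq m.
Lp = Lw + 10 log₁₀(4/R) = 75.2 -17.71 = 57.5 dB.

57.5 dB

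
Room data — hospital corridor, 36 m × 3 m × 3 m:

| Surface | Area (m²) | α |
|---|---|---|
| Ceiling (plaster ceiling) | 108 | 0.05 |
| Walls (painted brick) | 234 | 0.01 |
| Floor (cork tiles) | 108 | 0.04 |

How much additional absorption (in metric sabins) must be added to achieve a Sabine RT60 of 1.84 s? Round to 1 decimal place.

16.3 sabins

Total absorption A₁ = 108·0.05 + 234·0.01 + 108·0.04
  = 5.400 + 2.340 + 4.320 = 12.060 m² sabins.
Target A₂ = 0.161·324/1.84 = 28.350 sabins (V = 324 m³).
ΔA = A₂ − A₁ = 28.350 − 12.060 = 16.3 sabins.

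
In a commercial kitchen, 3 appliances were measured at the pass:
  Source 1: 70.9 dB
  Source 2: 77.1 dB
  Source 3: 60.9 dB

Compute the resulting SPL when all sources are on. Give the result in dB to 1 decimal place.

78.1 dB

Sum in the linear (power) domain: Σ 10^(Lᵢ/10) = 10^(70.9/10) + 10^(77.1/10) + 10^(60.9/10) = 6.482e+07.
L_total = 10·log₁₀(6.482e+07) = 78.1 dB.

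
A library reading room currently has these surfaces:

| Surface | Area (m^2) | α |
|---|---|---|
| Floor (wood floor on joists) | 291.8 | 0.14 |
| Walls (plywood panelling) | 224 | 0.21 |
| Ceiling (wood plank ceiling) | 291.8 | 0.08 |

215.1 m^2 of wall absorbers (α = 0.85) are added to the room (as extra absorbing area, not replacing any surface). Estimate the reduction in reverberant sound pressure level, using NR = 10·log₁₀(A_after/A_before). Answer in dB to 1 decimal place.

Total absorption A_before = 291.8·0.14 + 224·0.21 + 291.8·0.08
  = 40.852 + 47.040 + 23.344 = 111.236 m^2 sabins.
Added absorption = 215.1 × 0.85 = 182.835 sabins.
A_after = 111.236 + 182.835 = 294.071 sabins.
Reduction = 10 log₁₀(A_after/A_before) = 10 log₁₀(2.6437) = 4.2 dB.

4.2 dB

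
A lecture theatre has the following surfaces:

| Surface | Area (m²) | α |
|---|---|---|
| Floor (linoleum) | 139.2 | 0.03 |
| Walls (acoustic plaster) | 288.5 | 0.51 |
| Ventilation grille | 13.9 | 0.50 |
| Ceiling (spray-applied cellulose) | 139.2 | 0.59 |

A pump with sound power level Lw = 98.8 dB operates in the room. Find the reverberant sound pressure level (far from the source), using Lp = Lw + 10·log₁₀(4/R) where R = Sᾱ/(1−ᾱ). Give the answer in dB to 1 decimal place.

Σ(Sᵢαᵢ) = 139.2×0.03 + 288.5×0.51 + 13.9×0.50 + 139.2×0.59 = 240.389; total area S = 580.8 m².
ᾱ = 240.389/580.8 = 0.4139; R = Sᾱ/(1−ᾱ) = 240.389/(1−0.4139) = 410.150 m².
Lp = Lw + 10 log₁₀(4/R) = 98.8 -20.11 = 78.7 dB.

78.7 dB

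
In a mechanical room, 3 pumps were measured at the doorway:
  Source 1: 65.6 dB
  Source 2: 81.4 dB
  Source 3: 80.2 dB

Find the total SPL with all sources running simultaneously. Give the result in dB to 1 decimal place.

Σ 10^(Lᵢ/10) = 2.464e+08.
Combined level = 10 log₁₀(2.464e+08) = 83.9 dB.

83.9 dB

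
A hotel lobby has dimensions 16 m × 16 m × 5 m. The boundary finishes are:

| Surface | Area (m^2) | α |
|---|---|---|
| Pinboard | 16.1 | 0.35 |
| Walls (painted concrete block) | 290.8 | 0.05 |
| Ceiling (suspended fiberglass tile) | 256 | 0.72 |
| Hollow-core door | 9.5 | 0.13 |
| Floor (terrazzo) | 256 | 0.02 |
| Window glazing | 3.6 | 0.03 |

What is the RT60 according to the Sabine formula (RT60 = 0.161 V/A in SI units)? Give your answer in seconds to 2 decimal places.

Equivalent absorption area: A = 16.1×0.35 + 290.8×0.05 + 256×0.72 + 9.5×0.13 + 256×0.02 + 3.6×0.03 = 210.958 m^2.
V = 16·16·5 = 1280 m³.
Sabine: RT60 = 0.161 × 1280 / 210.958 = 0.98 s.

0.98 seconds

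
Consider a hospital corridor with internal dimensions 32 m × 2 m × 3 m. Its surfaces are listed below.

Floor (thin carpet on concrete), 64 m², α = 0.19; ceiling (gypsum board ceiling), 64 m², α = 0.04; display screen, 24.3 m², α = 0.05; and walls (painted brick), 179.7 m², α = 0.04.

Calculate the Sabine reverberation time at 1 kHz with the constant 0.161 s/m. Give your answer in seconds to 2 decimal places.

1.34 s

Summing Sᵢαᵢ: 12.160 + 2.560 + 1.215 + 7.188 → A = 23.123 sabins.
Room volume: 192 m³.
Sabine: RT60 = 0.161 × 192 / 23.123 = 1.34 s.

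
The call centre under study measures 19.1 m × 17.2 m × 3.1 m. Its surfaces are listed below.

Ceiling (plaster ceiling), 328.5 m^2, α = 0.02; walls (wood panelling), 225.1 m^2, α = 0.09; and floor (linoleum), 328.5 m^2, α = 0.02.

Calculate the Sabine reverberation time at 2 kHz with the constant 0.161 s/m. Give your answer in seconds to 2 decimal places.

Total absorption A = 328.5×0.02 + 225.1×0.09 + 328.5×0.02
  = 6.570 + 20.259 + 6.570 = 33.399 m^2 sabins.
Volume V = 19.1 × 17.2 × 3.1 = 1018.412 m³.
RT60 = 0.161 · V / A = 0.161 × 1018.412 / 33.399 = 4.91 s.

4.91 sec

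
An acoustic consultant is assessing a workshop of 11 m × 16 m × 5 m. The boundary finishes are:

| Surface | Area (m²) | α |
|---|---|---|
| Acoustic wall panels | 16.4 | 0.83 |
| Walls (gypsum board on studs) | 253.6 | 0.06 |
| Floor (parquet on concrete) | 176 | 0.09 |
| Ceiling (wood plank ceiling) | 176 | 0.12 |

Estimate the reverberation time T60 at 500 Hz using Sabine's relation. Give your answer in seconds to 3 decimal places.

2.154 seconds

A = Σ Sᵢαᵢ = 16.4·0.83 + 253.6·0.06 + 176·0.09 + 176·0.12 = 65.788 sabins.
Volume V = 11 × 16 × 5 = 880 m³.
Sabine: RT60 = 0.161 × 880 / 65.788 = 2.154 s.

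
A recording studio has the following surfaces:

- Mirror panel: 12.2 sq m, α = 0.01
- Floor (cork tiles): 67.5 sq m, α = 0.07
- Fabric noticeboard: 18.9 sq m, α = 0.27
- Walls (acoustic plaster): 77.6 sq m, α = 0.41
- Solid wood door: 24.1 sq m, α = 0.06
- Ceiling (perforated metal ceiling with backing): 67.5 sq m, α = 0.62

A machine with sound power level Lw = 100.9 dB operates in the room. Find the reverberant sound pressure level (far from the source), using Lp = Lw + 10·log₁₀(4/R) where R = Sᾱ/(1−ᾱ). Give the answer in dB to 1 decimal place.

86.0 dB

A = 85.062 sabins; S = 267.8 sq m.
ᾱ = 85.062/267.8 = 0.3176; R = Sᾱ/(1−ᾱ) = 85.062/(1−0.3176) = 124.651 sq m.
Lp = 100.9 + 10·log₁₀(4/124.651) = 100.9 + (-14.94) = 86.0 dB.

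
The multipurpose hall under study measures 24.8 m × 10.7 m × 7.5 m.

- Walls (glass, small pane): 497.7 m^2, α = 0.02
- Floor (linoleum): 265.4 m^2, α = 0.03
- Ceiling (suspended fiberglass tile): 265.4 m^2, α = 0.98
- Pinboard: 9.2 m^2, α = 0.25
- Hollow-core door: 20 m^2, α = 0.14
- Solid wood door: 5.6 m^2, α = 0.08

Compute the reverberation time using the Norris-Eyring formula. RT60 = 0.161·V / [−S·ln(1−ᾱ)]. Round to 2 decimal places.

0.97 sec

Total surface area S = 497.7 + 265.4 + 265.4 + 9.2 + 20 + 5.6 = 1063.3 m^2.
Absorption A = 497.7·0.02 + 265.4·0.03 + 265.4·0.98 + 9.2·0.25 + 20·0.14 + 5.6·0.08 = 283.556 sabins.
Mean coefficient ᾱ = A/S = 0.2667.
Eyring denominator: −S ln(1−ᾱ) = 329.836.
V = 24.8 × 10.7 × 7.5 = 1990.2 m³.
RT60 = 0.161 × 1990.2 / 329.836 = 0.97 s.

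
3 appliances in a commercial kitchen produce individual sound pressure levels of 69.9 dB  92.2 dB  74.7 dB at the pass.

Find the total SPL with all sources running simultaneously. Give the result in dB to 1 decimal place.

Converting to relative power and adding: 10^(69.9/10) + 10^(92.2/10) + 10^(74.7/10) = 1.699e+09.
Back to dB: 10·log₁₀ Σ = 92.3 dB.

92.3 dB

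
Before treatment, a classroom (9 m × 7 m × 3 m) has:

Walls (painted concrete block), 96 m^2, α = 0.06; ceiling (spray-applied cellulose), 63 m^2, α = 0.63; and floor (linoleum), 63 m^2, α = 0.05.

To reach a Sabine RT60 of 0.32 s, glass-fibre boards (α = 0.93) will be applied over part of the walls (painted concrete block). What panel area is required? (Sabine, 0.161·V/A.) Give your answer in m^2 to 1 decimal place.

Summing Sᵢαᵢ: 5.760 + 39.690 + 3.150 → A₁ = 48.600 sabins.
V = 189 m³. Target absorption A₂ = 0.161 × 189 / 0.32 = 95.091 sabins.
ΔA needed = 95.091 − 48.600 = 46.491 sabins.
Each m^2 of panel replacing the walls (painted concrete block) adds (0.93 − 0.06) = 0.87 sabins.
Panel area = 46.491 / 0.87 = 53.4 m^2.

53.4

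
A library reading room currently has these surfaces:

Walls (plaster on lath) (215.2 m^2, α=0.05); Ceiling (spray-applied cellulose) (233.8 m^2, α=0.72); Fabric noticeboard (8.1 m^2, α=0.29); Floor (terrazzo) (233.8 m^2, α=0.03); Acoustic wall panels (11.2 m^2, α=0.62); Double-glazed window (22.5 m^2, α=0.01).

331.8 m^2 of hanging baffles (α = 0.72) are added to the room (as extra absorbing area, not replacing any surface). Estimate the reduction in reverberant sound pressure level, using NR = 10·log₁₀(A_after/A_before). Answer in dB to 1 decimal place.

3.5 dB

Total absorption A_before = 215.2×0.05 + 233.8×0.72 + 8.1×0.29 + 233.8×0.03 + 11.2×0.62 + 22.5×0.01
  = 10.760 + 168.336 + 2.349 + 7.014 + 6.944 + 0.225 = 195.628 m^2 sabins.
Added absorption = 331.8 × 0.72 = 238.896 sabins.
New total A_after = 434.524 sabins.
Reduction = 10 log₁₀(A_after/A_before) = 10 log₁₀(2.2212) = 3.5 dB.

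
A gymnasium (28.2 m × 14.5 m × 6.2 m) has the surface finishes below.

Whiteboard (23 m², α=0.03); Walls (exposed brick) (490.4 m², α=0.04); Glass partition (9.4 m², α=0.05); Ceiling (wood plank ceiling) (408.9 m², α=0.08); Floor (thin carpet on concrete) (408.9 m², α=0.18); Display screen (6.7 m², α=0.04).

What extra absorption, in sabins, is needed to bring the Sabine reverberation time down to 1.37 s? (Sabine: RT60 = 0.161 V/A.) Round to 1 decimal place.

170.6 sabins

Summing Sᵢαᵢ: 0.690 + 19.616 + 0.470 + 32.712 + 73.602 + 0.268 → A₁ = 127.358 sabins.
V = 2535.18 m³. Required absorption A₂ = 0.161 × 2535.18 / 1.37 = 297.930 sabins.
Additional absorption ΔA = 297.930 − 127.358 = 170.6 sabins.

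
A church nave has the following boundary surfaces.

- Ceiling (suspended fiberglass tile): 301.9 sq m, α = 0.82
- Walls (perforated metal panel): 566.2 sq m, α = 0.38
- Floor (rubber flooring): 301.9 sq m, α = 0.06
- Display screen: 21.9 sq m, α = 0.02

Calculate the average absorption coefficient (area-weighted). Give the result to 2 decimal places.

Total surface area S = 1191.9 sq m.
Σ(Sᵢαᵢ) = 301.9·0.82 + 566.2·0.38 + 301.9·0.06 + 21.9·0.02 = 481.266.
ᾱ = 481.266 / 1191.9 = 0.40.

0.40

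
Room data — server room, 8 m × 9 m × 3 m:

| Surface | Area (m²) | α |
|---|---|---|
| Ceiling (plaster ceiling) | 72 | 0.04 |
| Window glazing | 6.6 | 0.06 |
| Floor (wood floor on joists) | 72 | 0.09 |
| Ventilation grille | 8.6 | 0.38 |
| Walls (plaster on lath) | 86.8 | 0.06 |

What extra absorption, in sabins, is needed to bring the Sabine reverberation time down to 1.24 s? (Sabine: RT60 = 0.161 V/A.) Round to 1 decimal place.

9.8 sabins

Summing Sᵢαᵢ: 2.880 + 0.396 + 6.480 + 3.268 + 5.208 → A₁ = 18.232 sabins.
For T = 1.24 s, need A₂ = 0.161·V/T = 0.161·216/1.24 = 28.045 sabins.
Additional absorption ΔA = 28.045 − 18.232 = 9.8 sabins.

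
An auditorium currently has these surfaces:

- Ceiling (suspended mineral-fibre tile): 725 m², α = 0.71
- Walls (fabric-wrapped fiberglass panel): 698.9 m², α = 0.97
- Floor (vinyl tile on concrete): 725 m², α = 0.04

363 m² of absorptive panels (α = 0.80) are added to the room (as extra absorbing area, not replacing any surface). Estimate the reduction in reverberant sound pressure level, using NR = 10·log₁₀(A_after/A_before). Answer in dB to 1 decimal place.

Summing Sᵢαᵢ: 514.750 + 677.933 + 29.000 → A_before = 1221.683 sabins.
Treatment contributes 363·0.80 = 290.400 sabins.
A_after = 1221.683 + 290.400 = 1512.083 sabins.
NR = 10·log₁₀(1512.083/1221.683) = 0.9 dB.

0.9 dB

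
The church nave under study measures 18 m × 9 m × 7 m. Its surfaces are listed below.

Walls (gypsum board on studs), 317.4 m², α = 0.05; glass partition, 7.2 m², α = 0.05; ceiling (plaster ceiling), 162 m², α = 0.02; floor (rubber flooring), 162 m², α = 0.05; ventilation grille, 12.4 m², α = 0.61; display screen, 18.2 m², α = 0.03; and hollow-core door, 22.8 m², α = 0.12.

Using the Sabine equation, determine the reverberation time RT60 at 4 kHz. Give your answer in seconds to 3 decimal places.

Total absorption A = 317.4*0.05 + 7.2*0.05 + 162*0.02 + 162*0.05 + 12.4*0.61 + 18.2*0.03 + 22.8*0.12
  = 15.870 + 0.360 + 3.240 + 8.100 + 7.564 + 0.546 + 2.736 = 38.416 m² sabins.
Room volume: 1134 m³.
T = 0.161 V/A = 0.161·1134/38.416 = 4.753 s.

4.753 sec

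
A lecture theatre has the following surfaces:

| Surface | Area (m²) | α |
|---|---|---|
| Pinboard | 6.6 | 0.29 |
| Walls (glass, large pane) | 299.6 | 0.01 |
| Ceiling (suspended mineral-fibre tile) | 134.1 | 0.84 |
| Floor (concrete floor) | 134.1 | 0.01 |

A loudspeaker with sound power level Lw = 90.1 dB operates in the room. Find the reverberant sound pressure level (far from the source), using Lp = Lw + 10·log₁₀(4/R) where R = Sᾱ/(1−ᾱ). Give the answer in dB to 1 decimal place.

A = 118.895 sabins; S = 574.4 m².
ᾱ = 0.2070, so room constant R = A/(1−ᾱ) = 149.931 m².
Lp = 90.1 + 10·log₁₀(4/149.931) = 90.1 + (-15.74) = 74.4 dB.

74.4 dB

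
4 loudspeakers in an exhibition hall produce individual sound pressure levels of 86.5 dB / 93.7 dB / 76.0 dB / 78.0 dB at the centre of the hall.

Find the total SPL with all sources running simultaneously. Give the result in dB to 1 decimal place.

Σ 10^(Lᵢ/10) = 2.894e+09.
Combined level = 10 log₁₀(2.894e+09) = 94.6 dB.

94.6 dB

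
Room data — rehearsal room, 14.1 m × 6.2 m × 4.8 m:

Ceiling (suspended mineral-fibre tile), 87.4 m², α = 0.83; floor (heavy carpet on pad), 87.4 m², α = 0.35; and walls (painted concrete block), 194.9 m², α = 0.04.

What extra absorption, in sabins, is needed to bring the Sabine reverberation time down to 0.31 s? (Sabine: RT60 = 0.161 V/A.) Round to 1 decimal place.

Total absorption A₁ = 87.4*0.83 + 87.4*0.35 + 194.9*0.04
  = 72.542 + 30.590 + 7.796 = 110.928 m² sabins.
Target A₂ = 0.161·419.616/0.31 = 217.930 sabins (V = 419.616 m³).
Additional absorption ΔA = 217.930 − 110.928 = 107.0 sabins.

107.0 sabins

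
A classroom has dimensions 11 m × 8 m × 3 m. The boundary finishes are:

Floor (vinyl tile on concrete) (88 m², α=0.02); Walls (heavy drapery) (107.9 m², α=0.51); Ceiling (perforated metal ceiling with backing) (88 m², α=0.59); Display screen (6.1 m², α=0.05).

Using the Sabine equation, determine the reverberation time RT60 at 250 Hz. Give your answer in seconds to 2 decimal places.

Total absorption A = 88·0.02 + 107.9·0.51 + 88·0.59 + 6.1·0.05
  = 1.760 + 55.029 + 51.920 + 0.305 = 109.014 m² sabins.
V = 11·8·3 = 264 m³.
Sabine: RT60 = 0.161 × 264 / 109.014 = 0.39 s.

0.39 s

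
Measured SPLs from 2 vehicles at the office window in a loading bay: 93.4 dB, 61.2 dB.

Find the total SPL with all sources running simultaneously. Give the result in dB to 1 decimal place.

93.4 dB

Converting to relative power and adding: 10^(93.4/10) + 10^(61.2/10) = 2.189e+09.
L_total = 10·log₁₀(2.189e+09) = 93.4 dB.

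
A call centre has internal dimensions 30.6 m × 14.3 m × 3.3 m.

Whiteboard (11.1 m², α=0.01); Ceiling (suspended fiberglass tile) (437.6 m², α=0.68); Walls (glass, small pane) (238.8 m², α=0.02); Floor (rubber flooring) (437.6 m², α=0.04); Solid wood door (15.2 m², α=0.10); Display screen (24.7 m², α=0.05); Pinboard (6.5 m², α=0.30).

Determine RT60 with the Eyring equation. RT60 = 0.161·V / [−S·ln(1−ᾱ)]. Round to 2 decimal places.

S = Σ Sᵢ = 1171.5 m².
Absorption A = 11.1·0.01 + 437.6·0.68 + 238.8·0.02 + 437.6·0.04 + 15.2·0.10 + 24.7·0.05 + 6.5·0.30 = 324.664 sabins.
ᾱ = 324.664 / 1171.5 = 0.2771.
Eyring denominator: −S ln(1−ᾱ) = 380.133.
V = 30.6 × 14.3 × 3.3 = 1444.014 m³.
RT60 = 0.161 × 1444.014 / 380.133 = 0.61 s.

0.61 s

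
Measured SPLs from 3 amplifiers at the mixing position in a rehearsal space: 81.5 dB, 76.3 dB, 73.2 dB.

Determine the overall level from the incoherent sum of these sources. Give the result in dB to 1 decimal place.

83.1 dB

Σ 10^(Lᵢ/10) = 2.048e+08.
L_total = 10·log₁₀(2.048e+08) = 83.1 dB.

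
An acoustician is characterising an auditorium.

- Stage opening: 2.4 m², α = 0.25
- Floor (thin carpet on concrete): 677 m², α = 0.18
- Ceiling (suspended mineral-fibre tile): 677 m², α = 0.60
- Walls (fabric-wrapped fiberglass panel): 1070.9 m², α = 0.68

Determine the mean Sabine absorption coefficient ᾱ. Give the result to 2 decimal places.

Total surface area S = 2427.3 m².
Weighted sum Σ Sα = 1256.872.
ᾱ = 1256.872 / 2427.3 = 0.52.

0.52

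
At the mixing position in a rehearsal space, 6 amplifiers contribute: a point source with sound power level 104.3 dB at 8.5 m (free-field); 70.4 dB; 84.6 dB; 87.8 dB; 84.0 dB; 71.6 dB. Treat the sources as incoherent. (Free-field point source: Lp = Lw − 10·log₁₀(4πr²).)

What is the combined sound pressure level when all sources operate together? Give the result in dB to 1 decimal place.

90.8 dB

Source at 8.5 m: Lp = 104.3 − 10·log₁₀(4π·8.5²) = 104.3 − 10·log₁₀(907.920) = 74.7 dB.
Sum in the linear (power) domain: Σ 10^(Lᵢ/10) = 10^(74.7/10) + 10^(70.4/10) + 10^(84.6/10) + 10^(87.8/10) + 10^(84.0/10) + 10^(71.6/10) = 1.197e+09.
Back to dB: 10·log₁₀ Σ = 90.8 dB.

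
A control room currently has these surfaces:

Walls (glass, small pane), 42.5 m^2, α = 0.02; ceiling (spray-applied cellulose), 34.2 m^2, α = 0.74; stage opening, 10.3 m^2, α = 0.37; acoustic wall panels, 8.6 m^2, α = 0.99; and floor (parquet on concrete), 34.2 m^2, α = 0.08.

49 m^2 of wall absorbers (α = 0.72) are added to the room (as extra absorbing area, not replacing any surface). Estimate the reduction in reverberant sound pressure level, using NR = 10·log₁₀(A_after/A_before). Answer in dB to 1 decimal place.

2.7 dB

Total absorption A_before = 42.5·0.02 + 34.2·0.74 + 10.3·0.37 + 8.6·0.99 + 34.2·0.08
  = 0.850 + 25.308 + 3.811 + 8.514 + 2.736 = 41.219 m^2 sabins.
Treatment contributes 49·0.72 = 35.280 sabins.
New total A_after = 76.499 sabins.
Reduction = 10 log₁₀(A_after/A_before) = 10 log₁₀(1.8559) = 2.7 dB.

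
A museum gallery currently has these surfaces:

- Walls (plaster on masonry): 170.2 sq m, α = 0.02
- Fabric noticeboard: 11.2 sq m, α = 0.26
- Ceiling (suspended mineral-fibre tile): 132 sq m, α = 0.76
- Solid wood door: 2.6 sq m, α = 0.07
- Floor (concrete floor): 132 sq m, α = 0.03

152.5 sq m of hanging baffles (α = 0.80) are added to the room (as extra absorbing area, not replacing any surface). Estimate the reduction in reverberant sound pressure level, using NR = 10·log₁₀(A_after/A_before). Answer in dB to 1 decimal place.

Total absorption A_before = 170.2×0.02 + 11.2×0.26 + 132×0.76 + 2.6×0.07 + 132×0.03
  = 3.404 + 2.912 + 100.320 + 0.182 + 3.960 = 110.778 sq m sabins.
Added absorption = 152.5 × 0.80 = 122.000 sabins.
A_after = 110.778 + 122.000 = 232.778 sabins.
NR = 10·log₁₀(232.778/110.778) = 3.2 dB.

3.2 dB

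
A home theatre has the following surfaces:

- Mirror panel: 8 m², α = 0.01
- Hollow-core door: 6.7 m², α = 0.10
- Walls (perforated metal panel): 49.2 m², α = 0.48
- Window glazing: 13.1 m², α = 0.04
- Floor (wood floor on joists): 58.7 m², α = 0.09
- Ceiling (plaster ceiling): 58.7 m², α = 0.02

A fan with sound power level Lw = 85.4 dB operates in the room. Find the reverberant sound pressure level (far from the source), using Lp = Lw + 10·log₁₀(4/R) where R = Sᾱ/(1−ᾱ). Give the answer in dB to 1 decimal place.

A = 31.347 sabins; S = 194.4 m².
ᾱ = 31.347/194.4 = 0.1613; R = Sᾱ/(1−ᾱ) = 31.347/(1−0.1613) = 37.376 m².
Lp = 85.4 + 10·log₁₀(4/37.376) = 85.4 + (-9.71) = 75.7 dB.

75.7 dB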